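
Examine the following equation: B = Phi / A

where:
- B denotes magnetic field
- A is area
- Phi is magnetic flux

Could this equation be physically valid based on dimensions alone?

Yes

B (magnetic field) has dimensions [I^-1 M T^-2].
A (area) has dimensions [L^2].
Phi (magnetic flux) has dimensions [I^-1 L^2 M T^-2].

Left side: [I^-1 M T^-2]
Right side: [I^-1 M T^-2]

Both sides have the same dimensions, so the equation is dimensionally consistent.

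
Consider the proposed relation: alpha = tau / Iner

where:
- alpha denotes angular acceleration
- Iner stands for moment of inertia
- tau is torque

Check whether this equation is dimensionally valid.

Yes

alpha (angular acceleration) has dimensions [T^-2].
Iner (moment of inertia) has dimensions [L^2 M].
tau (torque) has dimensions [L^2 M T^-2].

Left side: [T^-2]
Right side: [T^-2]

Both sides have the same dimensions, so the equation is dimensionally consistent.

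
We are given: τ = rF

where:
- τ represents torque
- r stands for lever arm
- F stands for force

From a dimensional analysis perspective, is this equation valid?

Yes

τ (torque) has dimensions [L^2 M T^-2].
r (lever arm) has dimensions [L].
F (force) has dimensions [L M T^-2].

Left side: [L^2 M T^-2]
Right side: [L^2 M T^-2]

Both sides have the same dimensions, so the equation is dimensionally consistent.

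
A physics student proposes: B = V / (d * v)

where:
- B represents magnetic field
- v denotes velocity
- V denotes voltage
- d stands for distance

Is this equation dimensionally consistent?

Yes

B (magnetic field) has dimensions [I^-1 M T^-2].
v (velocity) has dimensions [L T^-1].
V (voltage) has dimensions [I^-1 L^2 M T^-3].
d (distance) has dimensions [L].

Left side: [I^-1 M T^-2]
Right side: [I^-1 M T^-2]

Both sides have the same dimensions, so the equation is dimensionally consistent.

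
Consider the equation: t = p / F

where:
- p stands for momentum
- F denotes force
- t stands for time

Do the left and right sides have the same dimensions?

Yes

p (momentum) has dimensions [L M T^-1].
F (force) has dimensions [L M T^-2].
t (time) has dimensions [T].

Left side: [T]
Right side: [T]

Both sides have the same dimensions, so the equation is dimensionally consistent.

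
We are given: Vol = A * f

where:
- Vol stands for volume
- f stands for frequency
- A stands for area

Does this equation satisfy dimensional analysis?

No

Vol (volume) has dimensions [L^3].
f (frequency) has dimensions [T^-1].
A (area) has dimensions [L^2].

Left side: [L^3]
Right side: [L^2 T^-1]

The two sides have different dimensions, so the equation is NOT dimensionally consistent.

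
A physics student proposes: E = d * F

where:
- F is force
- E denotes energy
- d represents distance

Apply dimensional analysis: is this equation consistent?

Yes

F (force) has dimensions [L M T^-2].
E (energy) has dimensions [L^2 M T^-2].
d (distance) has dimensions [L].

Left side: [L^2 M T^-2]
Right side: [L^2 M T^-2]

Both sides have the same dimensions, so the equation is dimensionally consistent.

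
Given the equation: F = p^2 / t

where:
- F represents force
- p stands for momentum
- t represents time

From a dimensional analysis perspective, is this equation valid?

No

F (force) has dimensions [L M T^-2].
p (momentum) has dimensions [L M T^-1].
t (time) has dimensions [T].

Left side: [L M T^-2]
Right side: [L^2 M^2 T^-3]

The two sides have different dimensions, so the equation is NOT dimensionally consistent.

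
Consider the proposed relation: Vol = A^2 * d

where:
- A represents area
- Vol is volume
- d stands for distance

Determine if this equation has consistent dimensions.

No

A (area) has dimensions [L^2].
Vol (volume) has dimensions [L^3].
d (distance) has dimensions [L].

Left side: [L^3]
Right side: [L^5]

The two sides have different dimensions, so the equation is NOT dimensionally consistent.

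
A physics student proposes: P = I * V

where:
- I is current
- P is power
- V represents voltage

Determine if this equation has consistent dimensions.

Yes

I (current) has dimensions [I].
P (power) has dimensions [L^2 M T^-3].
V (voltage) has dimensions [I^-1 L^2 M T^-3].

Left side: [L^2 M T^-3]
Right side: [L^2 M T^-3]

Both sides have the same dimensions, so the equation is dimensionally consistent.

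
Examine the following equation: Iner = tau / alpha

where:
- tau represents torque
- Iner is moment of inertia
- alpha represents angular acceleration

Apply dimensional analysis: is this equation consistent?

Yes

tau (torque) has dimensions [L^2 M T^-2].
Iner (moment of inertia) has dimensions [L^2 M].
alpha (angular acceleration) has dimensions [T^-2].

Left side: [L^2 M]
Right side: [L^2 M]

Both sides have the same dimensions, so the equation is dimensionally consistent.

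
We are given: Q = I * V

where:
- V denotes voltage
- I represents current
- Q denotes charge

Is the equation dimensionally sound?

No

V (voltage) has dimensions [I^-1 L^2 M T^-3].
I (current) has dimensions [I].
Q (charge) has dimensions [I T].

Left side: [I T]
Right side: [L^2 M T^-3]

The two sides have different dimensions, so the equation is NOT dimensionally consistent.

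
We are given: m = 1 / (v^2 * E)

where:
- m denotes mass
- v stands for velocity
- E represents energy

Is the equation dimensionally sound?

No

m (mass) has dimensions [M].
v (velocity) has dimensions [L T^-1].
E (energy) has dimensions [L^2 M T^-2].

Left side: [M]
Right side: [L^-4 M^-1 T^4]

The two sides have different dimensions, so the equation is NOT dimensionally consistent.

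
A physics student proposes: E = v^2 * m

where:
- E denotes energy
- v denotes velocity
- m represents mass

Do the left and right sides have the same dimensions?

Yes

E (energy) has dimensions [L^2 M T^-2].
v (velocity) has dimensions [L T^-1].
m (mass) has dimensions [M].

Left side: [L^2 M T^-2]
Right side: [L^2 M T^-2]

Both sides have the same dimensions, so the equation is dimensionally consistent.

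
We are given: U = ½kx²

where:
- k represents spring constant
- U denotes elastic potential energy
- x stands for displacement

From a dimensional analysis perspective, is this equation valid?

Yes

k (spring constant) has dimensions [M T^-2].
U (elastic potential energy) has dimensions [L^2 M T^-2].
x (displacement) has dimensions [L].

Left side: [L^2 M T^-2]
Right side: [L^2 M T^-2]

Both sides have the same dimensions, so the equation is dimensionally consistent.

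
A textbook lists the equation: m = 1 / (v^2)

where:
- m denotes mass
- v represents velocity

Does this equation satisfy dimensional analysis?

No

m (mass) has dimensions [M].
v (velocity) has dimensions [L T^-1].

Left side: [M]
Right side: [L^-2 T^2]

The two sides have different dimensions, so the equation is NOT dimensionally consistent.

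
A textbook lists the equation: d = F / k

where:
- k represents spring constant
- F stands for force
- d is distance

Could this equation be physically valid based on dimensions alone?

Yes

k (spring constant) has dimensions [M T^-2].
F (force) has dimensions [L M T^-2].
d (distance) has dimensions [L].

Left side: [L]
Right side: [L]

Both sides have the same dimensions, so the equation is dimensionally consistent.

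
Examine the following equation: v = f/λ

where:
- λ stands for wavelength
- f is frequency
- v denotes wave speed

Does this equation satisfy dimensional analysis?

No

λ (wavelength) has dimensions [L].
f (frequency) has dimensions [T^-1].
v (wave speed) has dimensions [L T^-1].

Left side: [L T^-1]
Right side: [L^-1 T^-1]

The two sides have different dimensions, so the equation is NOT dimensionally consistent.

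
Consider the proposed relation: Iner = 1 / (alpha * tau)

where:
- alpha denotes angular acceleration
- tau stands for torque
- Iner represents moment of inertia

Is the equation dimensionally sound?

No

alpha (angular acceleration) has dimensions [T^-2].
tau (torque) has dimensions [L^2 M T^-2].
Iner (moment of inertia) has dimensions [L^2 M].

Left side: [L^2 M]
Right side: [L^-2 M^-1 T^4]

The two sides have different dimensions, so the equation is NOT dimensionally consistent.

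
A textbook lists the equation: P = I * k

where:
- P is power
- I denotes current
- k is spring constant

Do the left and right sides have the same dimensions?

No

P (power) has dimensions [L^2 M T^-3].
I (current) has dimensions [I].
k (spring constant) has dimensions [M T^-2].

Left side: [L^2 M T^-3]
Right side: [I M T^-2]

The two sides have different dimensions, so the equation is NOT dimensionally consistent.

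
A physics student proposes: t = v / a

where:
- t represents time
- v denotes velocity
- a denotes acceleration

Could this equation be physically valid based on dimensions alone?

Yes

t (time) has dimensions [T].
v (velocity) has dimensions [L T^-1].
a (acceleration) has dimensions [L T^-2].

Left side: [T]
Right side: [T]

Both sides have the same dimensions, so the equation is dimensionally consistent.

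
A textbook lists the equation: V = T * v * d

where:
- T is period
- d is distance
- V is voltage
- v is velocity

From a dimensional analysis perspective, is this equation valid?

No

T (period) has dimensions [T].
d (distance) has dimensions [L].
V (voltage) has dimensions [I^-1 L^2 M T^-3].
v (velocity) has dimensions [L T^-1].

Left side: [I^-1 L^2 M T^-3]
Right side: [L^2]

The two sides have different dimensions, so the equation is NOT dimensionally consistent.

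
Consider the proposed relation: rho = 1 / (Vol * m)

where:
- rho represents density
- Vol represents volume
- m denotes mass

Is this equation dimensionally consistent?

No

rho (density) has dimensions [L^-3 M].
Vol (volume) has dimensions [L^3].
m (mass) has dimensions [M].

Left side: [L^-3 M]
Right side: [L^-3 M^-1]

The two sides have different dimensions, so the equation is NOT dimensionally consistent.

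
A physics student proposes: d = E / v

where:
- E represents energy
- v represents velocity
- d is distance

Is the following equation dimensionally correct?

No

E (energy) has dimensions [L^2 M T^-2].
v (velocity) has dimensions [L T^-1].
d (distance) has dimensions [L].

Left side: [L]
Right side: [L M T^-1]

The two sides have different dimensions, so the equation is NOT dimensionally consistent.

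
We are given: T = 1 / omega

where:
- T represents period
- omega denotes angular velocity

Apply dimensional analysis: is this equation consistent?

Yes

T (period) has dimensions [T].
omega (angular velocity) has dimensions [T^-1].

Left side: [T]
Right side: [T]

Both sides have the same dimensions, so the equation is dimensionally consistent.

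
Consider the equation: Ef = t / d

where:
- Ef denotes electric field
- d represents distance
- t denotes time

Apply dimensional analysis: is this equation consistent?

No

Ef (electric field) has dimensions [I^-1 L M T^-3].
d (distance) has dimensions [L].
t (time) has dimensions [T].

Left side: [I^-1 L M T^-3]
Right side: [L^-1 T]

The two sides have different dimensions, so the equation is NOT dimensionally consistent.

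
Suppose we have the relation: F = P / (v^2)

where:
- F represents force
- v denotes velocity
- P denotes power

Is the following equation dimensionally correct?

No

F (force) has dimensions [L M T^-2].
v (velocity) has dimensions [L T^-1].
P (power) has dimensions [L^2 M T^-3].

Left side: [L M T^-2]
Right side: [M T^-1]

The two sides have different dimensions, so the equation is NOT dimensionally consistent.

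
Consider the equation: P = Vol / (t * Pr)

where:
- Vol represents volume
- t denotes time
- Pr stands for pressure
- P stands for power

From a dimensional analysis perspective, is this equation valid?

No

Vol (volume) has dimensions [L^3].
t (time) has dimensions [T].
Pr (pressure) has dimensions [L^-1 M T^-2].
P (power) has dimensions [L^2 M T^-3].

Left side: [L^2 M T^-3]
Right side: [L^4 M^-1 T]

The two sides have different dimensions, so the equation is NOT dimensionally consistent.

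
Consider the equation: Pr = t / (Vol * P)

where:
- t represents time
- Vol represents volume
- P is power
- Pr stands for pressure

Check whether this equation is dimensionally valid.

No

t (time) has dimensions [T].
Vol (volume) has dimensions [L^3].
P (power) has dimensions [L^2 M T^-3].
Pr (pressure) has dimensions [L^-1 M T^-2].

Left side: [L^-1 M T^-2]
Right side: [L^-5 M^-1 T^4]

The two sides have different dimensions, so the equation is NOT dimensionally consistent.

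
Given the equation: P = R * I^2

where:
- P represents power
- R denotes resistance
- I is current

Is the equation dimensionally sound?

Yes

P (power) has dimensions [L^2 M T^-3].
R (resistance) has dimensions [I^-2 L^2 M T^-3].
I (current) has dimensions [I].

Left side: [L^2 M T^-3]
Right side: [L^2 M T^-3]

Both sides have the same dimensions, so the equation is dimensionally consistent.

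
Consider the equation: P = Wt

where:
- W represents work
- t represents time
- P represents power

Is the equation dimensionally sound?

No

W (work) has dimensions [L^2 M T^-2].
t (time) has dimensions [T].
P (power) has dimensions [L^2 M T^-3].

Left side: [L^2 M T^-3]
Right side: [L^2 M T^-1]

The two sides have different dimensions, so the equation is NOT dimensionally consistent.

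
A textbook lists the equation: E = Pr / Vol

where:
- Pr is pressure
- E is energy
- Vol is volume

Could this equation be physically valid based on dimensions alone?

No

Pr (pressure) has dimensions [L^-1 M T^-2].
E (energy) has dimensions [L^2 M T^-2].
Vol (volume) has dimensions [L^3].

Left side: [L^2 M T^-2]
Right side: [L^-4 M T^-2]

The two sides have different dimensions, so the equation is NOT dimensionally consistent.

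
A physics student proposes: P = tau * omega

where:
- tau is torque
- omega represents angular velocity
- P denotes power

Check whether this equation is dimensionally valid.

Yes

tau (torque) has dimensions [L^2 M T^-2].
omega (angular velocity) has dimensions [T^-1].
P (power) has dimensions [L^2 M T^-3].

Left side: [L^2 M T^-3]
Right side: [L^2 M T^-3]

Both sides have the same dimensions, so the equation is dimensionally consistent.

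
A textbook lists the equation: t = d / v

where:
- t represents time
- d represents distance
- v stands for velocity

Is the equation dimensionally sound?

Yes

t (time) has dimensions [T].
d (distance) has dimensions [L].
v (velocity) has dimensions [L T^-1].

Left side: [T]
Right side: [T]

Both sides have the same dimensions, so the equation is dimensionally consistent.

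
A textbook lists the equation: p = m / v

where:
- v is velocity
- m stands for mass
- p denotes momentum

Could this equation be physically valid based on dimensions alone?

No

v (velocity) has dimensions [L T^-1].
m (mass) has dimensions [M].
p (momentum) has dimensions [L M T^-1].

Left side: [L M T^-1]
Right side: [L^-1 M T]

The two sides have different dimensions, so the equation is NOT dimensionally consistent.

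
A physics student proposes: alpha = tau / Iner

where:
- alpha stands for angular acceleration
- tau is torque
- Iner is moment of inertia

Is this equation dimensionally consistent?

Yes

alpha (angular acceleration) has dimensions [T^-2].
tau (torque) has dimensions [L^2 M T^-2].
Iner (moment of inertia) has dimensions [L^2 M].

Left side: [T^-2]
Right side: [T^-2]

Both sides have the same dimensions, so the equation is dimensionally consistent.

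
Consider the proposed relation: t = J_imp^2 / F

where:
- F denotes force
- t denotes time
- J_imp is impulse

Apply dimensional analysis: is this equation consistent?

No

F (force) has dimensions [L M T^-2].
t (time) has dimensions [T].
J_imp (impulse) has dimensions [L M T^-1].

Left side: [T]
Right side: [L M]

The two sides have different dimensions, so the equation is NOT dimensionally consistent.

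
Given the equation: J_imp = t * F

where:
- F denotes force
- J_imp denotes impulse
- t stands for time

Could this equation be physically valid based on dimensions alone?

Yes

F (force) has dimensions [L M T^-2].
J_imp (impulse) has dimensions [L M T^-1].
t (time) has dimensions [T].

Left side: [L M T^-1]
Right side: [L M T^-1]

Both sides have the same dimensions, so the equation is dimensionally consistent.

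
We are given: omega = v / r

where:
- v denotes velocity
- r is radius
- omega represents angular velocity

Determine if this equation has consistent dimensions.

Yes

v (velocity) has dimensions [L T^-1].
r (radius) has dimensions [L].
omega (angular velocity) has dimensions [T^-1].

Left side: [T^-1]
Right side: [T^-1]

Both sides have the same dimensions, so the equation is dimensionally consistent.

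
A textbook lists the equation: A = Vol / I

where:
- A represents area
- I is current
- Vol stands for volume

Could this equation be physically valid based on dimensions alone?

No

A (area) has dimensions [L^2].
I (current) has dimensions [I].
Vol (volume) has dimensions [L^3].

Left side: [L^2]
Right side: [I^-1 L^3]

The two sides have different dimensions, so the equation is NOT dimensionally consistent.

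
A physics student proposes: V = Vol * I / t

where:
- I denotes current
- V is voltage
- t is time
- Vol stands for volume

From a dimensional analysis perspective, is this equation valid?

No

I (current) has dimensions [I].
V (voltage) has dimensions [I^-1 L^2 M T^-3].
t (time) has dimensions [T].
Vol (volume) has dimensions [L^3].

Left side: [I^-1 L^2 M T^-3]
Right side: [I L^3 T^-1]

The two sides have different dimensions, so the equation is NOT dimensionally consistent.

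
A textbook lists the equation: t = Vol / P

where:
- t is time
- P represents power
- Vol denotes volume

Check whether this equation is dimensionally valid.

No

t (time) has dimensions [T].
P (power) has dimensions [L^2 M T^-3].
Vol (volume) has dimensions [L^3].

Left side: [T]
Right side: [L M^-1 T^3]

The two sides have different dimensions, so the equation is NOT dimensionally consistent.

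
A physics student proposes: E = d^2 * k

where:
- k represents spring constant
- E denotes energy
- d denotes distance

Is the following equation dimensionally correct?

Yes

k (spring constant) has dimensions [M T^-2].
E (energy) has dimensions [L^2 M T^-2].
d (distance) has dimensions [L].

Left side: [L^2 M T^-2]
Right side: [L^2 M T^-2]

Both sides have the same dimensions, so the equation is dimensionally consistent.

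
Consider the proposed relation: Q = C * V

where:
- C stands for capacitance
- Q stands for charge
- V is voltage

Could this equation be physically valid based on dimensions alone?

Yes

C (capacitance) has dimensions [I^2 L^-2 M^-1 T^4].
Q (charge) has dimensions [I T].
V (voltage) has dimensions [I^-1 L^2 M T^-3].

Left side: [I T]
Right side: [I T]

Both sides have the same dimensions, so the equation is dimensionally consistent.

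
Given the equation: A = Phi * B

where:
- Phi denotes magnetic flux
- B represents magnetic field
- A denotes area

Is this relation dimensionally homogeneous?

No

Phi (magnetic flux) has dimensions [I^-1 L^2 M T^-2].
B (magnetic field) has dimensions [I^-1 M T^-2].
A (area) has dimensions [L^2].

Left side: [L^2]
Right side: [I^-2 L^2 M^2 T^-4]

The two sides have different dimensions, so the equation is NOT dimensionally consistent.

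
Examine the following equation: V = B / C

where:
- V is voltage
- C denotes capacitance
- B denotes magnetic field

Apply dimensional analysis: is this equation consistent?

No

V (voltage) has dimensions [I^-1 L^2 M T^-3].
C (capacitance) has dimensions [I^2 L^-2 M^-1 T^4].
B (magnetic field) has dimensions [I^-1 M T^-2].

Left side: [I^-1 L^2 M T^-3]
Right side: [I^-3 L^2 M^2 T^-6]

The two sides have different dimensions, so the equation is NOT dimensionally consistent.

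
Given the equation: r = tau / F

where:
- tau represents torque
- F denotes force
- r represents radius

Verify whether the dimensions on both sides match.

Yes

tau (torque) has dimensions [L^2 M T^-2].
F (force) has dimensions [L M T^-2].
r (radius) has dimensions [L].

Left side: [L]
Right side: [L]

Both sides have the same dimensions, so the equation is dimensionally consistent.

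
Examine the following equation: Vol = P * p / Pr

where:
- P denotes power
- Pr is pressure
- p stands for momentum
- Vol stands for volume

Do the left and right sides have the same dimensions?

No

P (power) has dimensions [L^2 M T^-3].
Pr (pressure) has dimensions [L^-1 M T^-2].
p (momentum) has dimensions [L M T^-1].
Vol (volume) has dimensions [L^3].

Left side: [L^3]
Right side: [L^4 M T^-2]

The two sides have different dimensions, so the equation is NOT dimensionally consistent.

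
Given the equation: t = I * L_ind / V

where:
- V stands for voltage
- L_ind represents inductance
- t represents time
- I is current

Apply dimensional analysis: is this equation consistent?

Yes

V (voltage) has dimensions [I^-1 L^2 M T^-3].
L_ind (inductance) has dimensions [I^-2 L^2 M T^-2].
t (time) has dimensions [T].
I (current) has dimensions [I].

Left side: [T]
Right side: [T]

Both sides have the same dimensions, so the equation is dimensionally consistent.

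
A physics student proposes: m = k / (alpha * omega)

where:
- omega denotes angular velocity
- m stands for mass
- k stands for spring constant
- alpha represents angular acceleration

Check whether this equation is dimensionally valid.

No

omega (angular velocity) has dimensions [T^-1].
m (mass) has dimensions [M].
k (spring constant) has dimensions [M T^-2].
alpha (angular acceleration) has dimensions [T^-2].

Left side: [M]
Right side: [M T]

The two sides have different dimensions, so the equation is NOT dimensionally consistent.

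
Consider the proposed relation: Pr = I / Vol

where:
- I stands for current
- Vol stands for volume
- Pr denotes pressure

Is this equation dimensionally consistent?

No

I (current) has dimensions [I].
Vol (volume) has dimensions [L^3].
Pr (pressure) has dimensions [L^-1 M T^-2].

Left side: [L^-1 M T^-2]
Right side: [I L^-3]

The two sides have different dimensions, so the equation is NOT dimensionally consistent.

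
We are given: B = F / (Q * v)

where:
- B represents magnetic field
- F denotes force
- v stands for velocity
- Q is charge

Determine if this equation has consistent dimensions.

Yes

B (magnetic field) has dimensions [I^-1 M T^-2].
F (force) has dimensions [L M T^-2].
v (velocity) has dimensions [L T^-1].
Q (charge) has dimensions [I T].

Left side: [I^-1 M T^-2]
Right side: [I^-1 M T^-2]

Both sides have the same dimensions, so the equation is dimensionally consistent.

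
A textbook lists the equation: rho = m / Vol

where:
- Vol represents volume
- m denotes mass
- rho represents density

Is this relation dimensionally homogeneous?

Yes

Vol (volume) has dimensions [L^3].
m (mass) has dimensions [M].
rho (density) has dimensions [L^-3 M].

Left side: [L^-3 M]
Right side: [L^-3 M]

Both sides have the same dimensions, so the equation is dimensionally consistent.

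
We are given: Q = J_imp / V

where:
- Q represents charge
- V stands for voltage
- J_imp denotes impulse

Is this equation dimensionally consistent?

No

Q (charge) has dimensions [I T].
V (voltage) has dimensions [I^-1 L^2 M T^-3].
J_imp (impulse) has dimensions [L M T^-1].

Left side: [I T]
Right side: [I L^-1 T^2]

The two sides have different dimensions, so the equation is NOT dimensionally consistent.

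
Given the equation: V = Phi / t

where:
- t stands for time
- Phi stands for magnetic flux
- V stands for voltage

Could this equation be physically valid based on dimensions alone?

Yes

t (time) has dimensions [T].
Phi (magnetic flux) has dimensions [I^-1 L^2 M T^-2].
V (voltage) has dimensions [I^-1 L^2 M T^-3].

Left side: [I^-1 L^2 M T^-3]
Right side: [I^-1 L^2 M T^-3]

Both sides have the same dimensions, so the equation is dimensionally consistent.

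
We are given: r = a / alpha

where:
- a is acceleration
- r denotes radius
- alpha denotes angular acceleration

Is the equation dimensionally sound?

Yes

a (acceleration) has dimensions [L T^-2].
r (radius) has dimensions [L].
alpha (angular acceleration) has dimensions [T^-2].

Left side: [L]
Right side: [L]

Both sides have the same dimensions, so the equation is dimensionally consistent.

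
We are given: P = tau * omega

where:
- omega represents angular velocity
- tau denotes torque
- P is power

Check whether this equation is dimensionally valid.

Yes

omega (angular velocity) has dimensions [T^-1].
tau (torque) has dimensions [L^2 M T^-2].
P (power) has dimensions [L^2 M T^-3].

Left side: [L^2 M T^-3]
Right side: [L^2 M T^-3]

Both sides have the same dimensions, so the equation is dimensionally consistent.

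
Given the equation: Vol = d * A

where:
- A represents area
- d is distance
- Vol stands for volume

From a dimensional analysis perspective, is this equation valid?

Yes

A (area) has dimensions [L^2].
d (distance) has dimensions [L].
Vol (volume) has dimensions [L^3].

Left side: [L^3]
Right side: [L^3]

Both sides have the same dimensions, so the equation is dimensionally consistent.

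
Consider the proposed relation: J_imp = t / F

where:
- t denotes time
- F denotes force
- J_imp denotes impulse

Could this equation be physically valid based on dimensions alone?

No

t (time) has dimensions [T].
F (force) has dimensions [L M T^-2].
J_imp (impulse) has dimensions [L M T^-1].

Left side: [L M T^-1]
Right side: [L^-1 M^-1 T^3]

The two sides have different dimensions, so the equation is NOT dimensionally consistent.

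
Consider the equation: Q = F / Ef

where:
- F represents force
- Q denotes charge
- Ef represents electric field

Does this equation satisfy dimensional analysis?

Yes

F (force) has dimensions [L M T^-2].
Q (charge) has dimensions [I T].
Ef (electric field) has dimensions [I^-1 L M T^-3].

Left side: [I T]
Right side: [I T]

Both sides have the same dimensions, so the equation is dimensionally consistent.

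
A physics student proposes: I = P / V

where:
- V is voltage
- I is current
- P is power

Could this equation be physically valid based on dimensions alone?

Yes

V (voltage) has dimensions [I^-1 L^2 M T^-3].
I (current) has dimensions [I].
P (power) has dimensions [L^2 M T^-3].

Left side: [I]
Right side: [I]

Both sides have the same dimensions, so the equation is dimensionally consistent.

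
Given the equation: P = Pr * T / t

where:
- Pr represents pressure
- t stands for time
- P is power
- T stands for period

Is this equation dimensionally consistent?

No

Pr (pressure) has dimensions [L^-1 M T^-2].
t (time) has dimensions [T].
P (power) has dimensions [L^2 M T^-3].
T (period) has dimensions [T].

Left side: [L^2 M T^-3]
Right side: [L^-1 M T^-2]

The two sides have different dimensions, so the equation is NOT dimensionally consistent.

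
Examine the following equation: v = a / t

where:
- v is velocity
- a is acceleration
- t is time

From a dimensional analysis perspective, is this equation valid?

No

v (velocity) has dimensions [L T^-1].
a (acceleration) has dimensions [L T^-2].
t (time) has dimensions [T].

Left side: [L T^-1]
Right side: [L T^-3]

The two sides have different dimensions, so the equation is NOT dimensionally consistent.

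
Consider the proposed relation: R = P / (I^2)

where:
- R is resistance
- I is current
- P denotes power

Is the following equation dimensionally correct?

Yes

R (resistance) has dimensions [I^-2 L^2 M T^-3].
I (current) has dimensions [I].
P (power) has dimensions [L^2 M T^-3].

Left side: [I^-2 L^2 M T^-3]
Right side: [I^-2 L^2 M T^-3]

Both sides have the same dimensions, so the equation is dimensionally consistent.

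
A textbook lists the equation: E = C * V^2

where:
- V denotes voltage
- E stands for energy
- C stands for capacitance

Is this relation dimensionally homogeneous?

Yes

V (voltage) has dimensions [I^-1 L^2 M T^-3].
E (energy) has dimensions [L^2 M T^-2].
C (capacitance) has dimensions [I^2 L^-2 M^-1 T^4].

Left side: [L^2 M T^-2]
Right side: [L^2 M T^-2]

Both sides have the same dimensions, so the equation is dimensionally consistent.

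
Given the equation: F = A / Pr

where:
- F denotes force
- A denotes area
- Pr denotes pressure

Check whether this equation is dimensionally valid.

No

F (force) has dimensions [L M T^-2].
A (area) has dimensions [L^2].
Pr (pressure) has dimensions [L^-1 M T^-2].

Left side: [L M T^-2]
Right side: [L^3 M^-1 T^2]

The two sides have different dimensions, so the equation is NOT dimensionally consistent.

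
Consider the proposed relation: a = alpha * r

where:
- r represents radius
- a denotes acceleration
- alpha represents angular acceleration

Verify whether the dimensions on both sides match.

Yes

r (radius) has dimensions [L].
a (acceleration) has dimensions [L T^-2].
alpha (angular acceleration) has dimensions [T^-2].

Left side: [L T^-2]
Right side: [L T^-2]

Both sides have the same dimensions, so the equation is dimensionally consistent.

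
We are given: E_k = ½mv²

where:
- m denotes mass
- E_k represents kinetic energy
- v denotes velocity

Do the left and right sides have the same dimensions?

Yes

m (mass) has dimensions [M].
E_k (kinetic energy) has dimensions [L^2 M T^-2].
v (velocity) has dimensions [L T^-1].

Left side: [L^2 M T^-2]
Right side: [L^2 M T^-2]

Both sides have the same dimensions, so the equation is dimensionally consistent.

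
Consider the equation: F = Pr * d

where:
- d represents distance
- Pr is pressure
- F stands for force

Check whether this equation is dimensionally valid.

No

d (distance) has dimensions [L].
Pr (pressure) has dimensions [L^-1 M T^-2].
F (force) has dimensions [L M T^-2].

Left side: [L M T^-2]
Right side: [M T^-2]

The two sides have different dimensions, so the equation is NOT dimensionally consistent.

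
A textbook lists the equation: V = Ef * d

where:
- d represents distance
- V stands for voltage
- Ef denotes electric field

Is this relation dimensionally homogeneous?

Yes

d (distance) has dimensions [L].
V (voltage) has dimensions [I^-1 L^2 M T^-3].
Ef (electric field) has dimensions [I^-1 L M T^-3].

Left side: [I^-1 L^2 M T^-3]
Right side: [I^-1 L^2 M T^-3]

Both sides have the same dimensions, so the equation is dimensionally consistent.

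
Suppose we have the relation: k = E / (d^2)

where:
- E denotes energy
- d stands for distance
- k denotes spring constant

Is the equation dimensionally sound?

Yes

E (energy) has dimensions [L^2 M T^-2].
d (distance) has dimensions [L].
k (spring constant) has dimensions [M T^-2].

Left side: [M T^-2]
Right side: [M T^-2]

Both sides have the same dimensions, so the equation is dimensionally consistent.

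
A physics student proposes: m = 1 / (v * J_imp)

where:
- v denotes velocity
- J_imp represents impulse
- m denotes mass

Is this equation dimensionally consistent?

No

v (velocity) has dimensions [L T^-1].
J_imp (impulse) has dimensions [L M T^-1].
m (mass) has dimensions [M].

Left side: [M]
Right side: [L^-2 M^-1 T^2]

The two sides have different dimensions, so the equation is NOT dimensionally consistent.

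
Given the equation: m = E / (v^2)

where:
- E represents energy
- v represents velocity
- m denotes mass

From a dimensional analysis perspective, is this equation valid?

Yes

E (energy) has dimensions [L^2 M T^-2].
v (velocity) has dimensions [L T^-1].
m (mass) has dimensions [M].

Left side: [M]
Right side: [M]

Both sides have the same dimensions, so the equation is dimensionally consistent.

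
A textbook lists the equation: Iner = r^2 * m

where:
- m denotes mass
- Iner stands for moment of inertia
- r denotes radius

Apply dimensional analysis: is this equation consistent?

Yes

m (mass) has dimensions [M].
Iner (moment of inertia) has dimensions [L^2 M].
r (radius) has dimensions [L].

Left side: [L^2 M]
Right side: [L^2 M]

Both sides have the same dimensions, so the equation is dimensionally consistent.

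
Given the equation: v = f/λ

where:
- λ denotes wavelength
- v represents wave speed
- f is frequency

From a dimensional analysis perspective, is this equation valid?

No

λ (wavelength) has dimensions [L].
v (wave speed) has dimensions [L T^-1].
f (frequency) has dimensions [T^-1].

Left side: [L T^-1]
Right side: [L^-1 T^-1]

The two sides have different dimensions, so the equation is NOT dimensionally consistent.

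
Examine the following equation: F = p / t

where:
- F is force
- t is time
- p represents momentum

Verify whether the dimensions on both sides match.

Yes

F (force) has dimensions [L M T^-2].
t (time) has dimensions [T].
p (momentum) has dimensions [L M T^-1].

Left side: [L M T^-2]
Right side: [L M T^-2]

Both sides have the same dimensions, so the equation is dimensionally consistent.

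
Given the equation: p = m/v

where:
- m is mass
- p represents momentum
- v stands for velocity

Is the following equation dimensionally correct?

No

m (mass) has dimensions [M].
p (momentum) has dimensions [L M T^-1].
v (velocity) has dimensions [L T^-1].

Left side: [L M T^-1]
Right side: [L^-1 M T]

The two sides have different dimensions, so the equation is NOT dimensionally consistent.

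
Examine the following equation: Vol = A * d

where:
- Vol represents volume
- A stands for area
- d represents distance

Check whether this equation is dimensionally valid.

Yes

Vol (volume) has dimensions [L^3].
A (area) has dimensions [L^2].
d (distance) has dimensions [L].

Left side: [L^3]
Right side: [L^3]

Both sides have the same dimensions, so the equation is dimensionally consistent.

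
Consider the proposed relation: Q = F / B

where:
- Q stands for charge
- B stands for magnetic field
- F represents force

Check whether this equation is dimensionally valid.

No

Q (charge) has dimensions [I T].
B (magnetic field) has dimensions [I^-1 M T^-2].
F (force) has dimensions [L M T^-2].

Left side: [I T]
Right side: [I L]

The two sides have different dimensions, so the equation is NOT dimensionally consistent.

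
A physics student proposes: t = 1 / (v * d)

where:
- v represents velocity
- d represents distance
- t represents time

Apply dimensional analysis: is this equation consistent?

No

v (velocity) has dimensions [L T^-1].
d (distance) has dimensions [L].
t (time) has dimensions [T].

Left side: [T]
Right side: [L^-2 T]

The two sides have different dimensions, so the equation is NOT dimensionally consistent.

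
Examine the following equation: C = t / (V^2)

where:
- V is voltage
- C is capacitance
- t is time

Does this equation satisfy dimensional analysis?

No

V (voltage) has dimensions [I^-1 L^2 M T^-3].
C (capacitance) has dimensions [I^2 L^-2 M^-1 T^4].
t (time) has dimensions [T].

Left side: [I^2 L^-2 M^-1 T^4]
Right side: [I^2 L^-4 M^-2 T^7]

The two sides have different dimensions, so the equation is NOT dimensionally consistent.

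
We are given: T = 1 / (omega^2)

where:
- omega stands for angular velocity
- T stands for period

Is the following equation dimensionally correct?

No

omega (angular velocity) has dimensions [T^-1].
T (period) has dimensions [T].

Left side: [T]
Right side: [T^2]

The two sides have different dimensions, so the equation is NOT dimensionally consistent.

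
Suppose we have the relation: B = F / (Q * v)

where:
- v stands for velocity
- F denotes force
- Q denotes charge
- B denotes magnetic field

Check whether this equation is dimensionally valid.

Yes

v (velocity) has dimensions [L T^-1].
F (force) has dimensions [L M T^-2].
Q (charge) has dimensions [I T].
B (magnetic field) has dimensions [I^-1 M T^-2].

Left side: [I^-1 M T^-2]
Right side: [I^-1 M T^-2]

Both sides have the same dimensions, so the equation is dimensionally consistent.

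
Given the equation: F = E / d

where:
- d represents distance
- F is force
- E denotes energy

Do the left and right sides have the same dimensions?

Yes

d (distance) has dimensions [L].
F (force) has dimensions [L M T^-2].
E (energy) has dimensions [L^2 M T^-2].

Left side: [L M T^-2]
Right side: [L M T^-2]

Both sides have the same dimensions, so the equation is dimensionally consistent.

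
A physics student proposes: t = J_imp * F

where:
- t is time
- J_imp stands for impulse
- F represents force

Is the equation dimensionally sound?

No

t (time) has dimensions [T].
J_imp (impulse) has dimensions [L M T^-1].
F (force) has dimensions [L M T^-2].

Left side: [T]
Right side: [L^2 M^2 T^-3]

The two sides have different dimensions, so the equation is NOT dimensionally consistent.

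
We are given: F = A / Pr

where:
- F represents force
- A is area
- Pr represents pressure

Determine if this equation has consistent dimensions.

No

F (force) has dimensions [L M T^-2].
A (area) has dimensions [L^2].
Pr (pressure) has dimensions [L^-1 M T^-2].

Left side: [L M T^-2]
Right side: [L^3 M^-1 T^2]

The two sides have different dimensions, so the equation is NOT dimensionally consistent.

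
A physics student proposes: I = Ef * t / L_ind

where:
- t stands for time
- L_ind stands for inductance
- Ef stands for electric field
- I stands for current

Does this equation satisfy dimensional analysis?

No

t (time) has dimensions [T].
L_ind (inductance) has dimensions [I^-2 L^2 M T^-2].
Ef (electric field) has dimensions [I^-1 L M T^-3].
I (current) has dimensions [I].

Left side: [I]
Right side: [I L^-1]

The two sides have different dimensions, so the equation is NOT dimensionally consistent.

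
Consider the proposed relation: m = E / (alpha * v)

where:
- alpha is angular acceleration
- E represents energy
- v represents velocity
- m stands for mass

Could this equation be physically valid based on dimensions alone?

No

alpha (angular acceleration) has dimensions [T^-2].
E (energy) has dimensions [L^2 M T^-2].
v (velocity) has dimensions [L T^-1].
m (mass) has dimensions [M].

Left side: [M]
Right side: [L M T]

The two sides have different dimensions, so the equation is NOT dimensionally consistent.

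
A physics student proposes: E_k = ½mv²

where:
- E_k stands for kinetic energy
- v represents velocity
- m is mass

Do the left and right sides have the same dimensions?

Yes

E_k (kinetic energy) has dimensions [L^2 M T^-2].
v (velocity) has dimensions [L T^-1].
m (mass) has dimensions [M].

Left side: [L^2 M T^-2]
Right side: [L^2 M T^-2]

Both sides have the same dimensions, so the equation is dimensionally consistent.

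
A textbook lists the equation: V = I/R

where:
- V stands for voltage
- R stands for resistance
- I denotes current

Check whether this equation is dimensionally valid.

No

V (voltage) has dimensions [I^-1 L^2 M T^-3].
R (resistance) has dimensions [I^-2 L^2 M T^-3].
I (current) has dimensions [I].

Left side: [I^-1 L^2 M T^-3]
Right side: [I^3 L^-2 M^-1 T^3]

The two sides have different dimensions, so the equation is NOT dimensionally consistent.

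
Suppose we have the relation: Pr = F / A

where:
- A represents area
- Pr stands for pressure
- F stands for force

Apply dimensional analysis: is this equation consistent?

Yes

A (area) has dimensions [L^2].
Pr (pressure) has dimensions [L^-1 M T^-2].
F (force) has dimensions [L M T^-2].

Left side: [L^-1 M T^-2]
Right side: [L^-1 M T^-2]

Both sides have the same dimensions, so the equation is dimensionally consistent.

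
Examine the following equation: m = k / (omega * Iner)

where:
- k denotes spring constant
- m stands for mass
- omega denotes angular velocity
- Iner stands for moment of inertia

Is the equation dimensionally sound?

No

k (spring constant) has dimensions [M T^-2].
m (mass) has dimensions [M].
omega (angular velocity) has dimensions [T^-1].
Iner (moment of inertia) has dimensions [L^2 M].

Left side: [M]
Right side: [L^-2 T^-1]

The two sides have different dimensions, so the equation is NOT dimensionally consistent.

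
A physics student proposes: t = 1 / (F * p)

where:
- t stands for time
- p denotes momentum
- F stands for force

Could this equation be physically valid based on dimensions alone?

No

t (time) has dimensions [T].
p (momentum) has dimensions [L M T^-1].
F (force) has dimensions [L M T^-2].

Left side: [T]
Right side: [L^-2 M^-2 T^3]

The two sides have different dimensions, so the equation is NOT dimensionally consistent.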